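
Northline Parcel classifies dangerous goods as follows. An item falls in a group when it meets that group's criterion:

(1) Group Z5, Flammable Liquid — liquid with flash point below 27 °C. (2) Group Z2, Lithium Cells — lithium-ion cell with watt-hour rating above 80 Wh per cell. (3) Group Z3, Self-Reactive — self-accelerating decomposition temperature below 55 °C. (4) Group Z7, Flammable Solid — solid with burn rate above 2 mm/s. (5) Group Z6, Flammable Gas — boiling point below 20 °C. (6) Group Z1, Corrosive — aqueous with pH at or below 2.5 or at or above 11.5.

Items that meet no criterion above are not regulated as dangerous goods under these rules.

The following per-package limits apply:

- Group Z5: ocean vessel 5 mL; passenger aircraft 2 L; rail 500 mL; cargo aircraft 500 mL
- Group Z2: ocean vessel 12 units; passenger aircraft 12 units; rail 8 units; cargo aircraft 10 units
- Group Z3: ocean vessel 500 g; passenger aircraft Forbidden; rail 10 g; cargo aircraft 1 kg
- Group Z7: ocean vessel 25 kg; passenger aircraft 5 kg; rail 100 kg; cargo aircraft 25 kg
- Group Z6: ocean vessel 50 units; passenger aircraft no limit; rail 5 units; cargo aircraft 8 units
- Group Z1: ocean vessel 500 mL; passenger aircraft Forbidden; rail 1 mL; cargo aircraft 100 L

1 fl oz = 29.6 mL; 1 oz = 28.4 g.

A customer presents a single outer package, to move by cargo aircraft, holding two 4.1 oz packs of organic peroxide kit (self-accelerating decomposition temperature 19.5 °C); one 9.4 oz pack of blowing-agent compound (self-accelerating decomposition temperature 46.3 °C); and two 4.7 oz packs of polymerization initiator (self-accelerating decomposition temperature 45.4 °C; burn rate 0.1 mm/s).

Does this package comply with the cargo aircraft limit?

Organic peroxide kit: self-accelerating decomposition temperature 19.5 °C < 55 °C → Group Z3 (Self-Reactive).
The blowing-agent compound has self-accelerating decomposition temperature 46.3 °C, which is < 55 °C, so it is Group Z3 (Self-Reactive).
The polymerization initiator has self-accelerating decomposition temperature 45.4 °C, which is < 55 °C, so it is Group Z3 (Self-Reactive).
Total Group Z3: (two 4.1 oz packs = 232.88 g) + (one 9.4 oz pack = 266.96 g) + (two 4.7 oz packs = 266.96 g) = 766.8 g.
766.8 g is within the cargo aircraft limit of 1 kg for Group Z3.

Yes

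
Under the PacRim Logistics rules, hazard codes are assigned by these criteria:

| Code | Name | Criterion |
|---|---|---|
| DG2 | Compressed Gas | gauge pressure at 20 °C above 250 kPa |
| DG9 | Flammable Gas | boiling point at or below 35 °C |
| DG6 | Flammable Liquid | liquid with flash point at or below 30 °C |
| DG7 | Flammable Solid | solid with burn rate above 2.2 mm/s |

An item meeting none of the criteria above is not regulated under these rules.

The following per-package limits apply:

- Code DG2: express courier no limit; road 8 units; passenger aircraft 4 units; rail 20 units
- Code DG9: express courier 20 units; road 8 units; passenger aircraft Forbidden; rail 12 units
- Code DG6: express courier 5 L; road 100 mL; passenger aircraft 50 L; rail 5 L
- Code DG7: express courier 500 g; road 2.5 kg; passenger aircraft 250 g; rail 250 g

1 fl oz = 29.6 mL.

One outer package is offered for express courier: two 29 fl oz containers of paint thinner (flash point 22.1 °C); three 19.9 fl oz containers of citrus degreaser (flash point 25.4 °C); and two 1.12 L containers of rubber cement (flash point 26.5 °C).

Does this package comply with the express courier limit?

No

The paint thinner has flash point 22.1 °C, which is ≤ 30 °C, so it is Code DG6 (Flammable Liquid).
Citrus degreaser: flash point 25.4 °C ≤ 30 °C → Code DG6 (Flammable Liquid).
With flash point 26.5 °C (≤ 30 °C), the rubber cement falls in Code DG6.
Code DG6 net quantity: (two 29 fl oz containers = 1716.8 mL) + (three 19.9 fl oz containers = 1767.12 mL) + (two 1.12 L containers = 2.24 L) = 5723.92 mL.
5723.92 mL > 5 L (express courier limit, Code DG6) — over the limit.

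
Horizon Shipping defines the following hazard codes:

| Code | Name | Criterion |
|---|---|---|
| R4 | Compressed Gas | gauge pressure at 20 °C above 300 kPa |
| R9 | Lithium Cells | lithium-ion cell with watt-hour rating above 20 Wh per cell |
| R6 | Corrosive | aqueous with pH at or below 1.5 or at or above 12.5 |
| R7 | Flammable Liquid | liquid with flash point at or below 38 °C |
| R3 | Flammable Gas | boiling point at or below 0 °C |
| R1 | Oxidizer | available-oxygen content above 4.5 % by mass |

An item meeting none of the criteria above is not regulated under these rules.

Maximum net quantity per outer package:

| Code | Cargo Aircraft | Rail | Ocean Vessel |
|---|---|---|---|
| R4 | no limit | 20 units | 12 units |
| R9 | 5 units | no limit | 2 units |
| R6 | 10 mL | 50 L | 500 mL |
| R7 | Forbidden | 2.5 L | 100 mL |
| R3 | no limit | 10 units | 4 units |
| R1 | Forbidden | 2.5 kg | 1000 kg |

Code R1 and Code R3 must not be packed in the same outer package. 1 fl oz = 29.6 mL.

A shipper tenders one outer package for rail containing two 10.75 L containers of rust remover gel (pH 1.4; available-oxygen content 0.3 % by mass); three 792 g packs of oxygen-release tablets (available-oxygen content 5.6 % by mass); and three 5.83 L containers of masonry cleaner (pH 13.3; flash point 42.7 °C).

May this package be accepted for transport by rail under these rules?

Yes

pH 1.4 meets the Code R6 criterion (Corrosive), so the rust remover gel is Code R6.
Available-oxygen content 5.6 % by mass meets the Code R1 criterion (Oxidizer), so the oxygen-release tablets are Code R1.
The masonry cleaner has pH 13.3, which is ≥ 12.5, so it is Code R6 (Corrosive).
Total Code R6: (two 10.75 L containers = 21.5 L) + (three 5.83 L containers = 17.49 L) = 38.99 L.
That is within the Code R6 rail limit of 50 L.
Code R1 quantity: three 792 g packs = 2.376 kg.
That is within the Code R1 rail limit of 2.5 kg.
The segregation rule (Code R1 with Code R3) does not apply to Code R6 with Code R1.
Every hazard code is within its rail limit and no segregation rule is violated.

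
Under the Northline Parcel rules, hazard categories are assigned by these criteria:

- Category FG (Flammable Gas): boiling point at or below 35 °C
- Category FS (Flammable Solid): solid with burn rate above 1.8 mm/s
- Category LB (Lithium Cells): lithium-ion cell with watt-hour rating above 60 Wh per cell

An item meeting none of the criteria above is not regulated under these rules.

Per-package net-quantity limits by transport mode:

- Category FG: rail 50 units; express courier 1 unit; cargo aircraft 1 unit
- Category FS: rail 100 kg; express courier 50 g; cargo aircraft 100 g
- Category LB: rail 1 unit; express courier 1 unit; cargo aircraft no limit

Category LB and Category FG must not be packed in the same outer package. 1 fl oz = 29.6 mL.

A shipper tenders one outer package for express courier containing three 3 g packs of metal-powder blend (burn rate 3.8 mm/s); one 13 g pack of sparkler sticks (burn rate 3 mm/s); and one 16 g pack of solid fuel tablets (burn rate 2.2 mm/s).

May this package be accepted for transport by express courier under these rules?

Yes

Burn rate 3.8 mm/s meets the Category FS criterion (Flammable Solid), so the metal-powder blend is Category FS.
With burn rate 3 mm/s (> 1.8 mm/s), the sparkler sticks fall in Category FS.
The solid fuel tablets have burn rate 2.2 mm/s, which is > 1.8 mm/s, so they are Category FS (Flammable Solid).
Total Category FS: (three 3 g packs = 9 g) + 13 g + 16 g = 38 g.
38 g is within the express courier limit of 50 g for Category FS.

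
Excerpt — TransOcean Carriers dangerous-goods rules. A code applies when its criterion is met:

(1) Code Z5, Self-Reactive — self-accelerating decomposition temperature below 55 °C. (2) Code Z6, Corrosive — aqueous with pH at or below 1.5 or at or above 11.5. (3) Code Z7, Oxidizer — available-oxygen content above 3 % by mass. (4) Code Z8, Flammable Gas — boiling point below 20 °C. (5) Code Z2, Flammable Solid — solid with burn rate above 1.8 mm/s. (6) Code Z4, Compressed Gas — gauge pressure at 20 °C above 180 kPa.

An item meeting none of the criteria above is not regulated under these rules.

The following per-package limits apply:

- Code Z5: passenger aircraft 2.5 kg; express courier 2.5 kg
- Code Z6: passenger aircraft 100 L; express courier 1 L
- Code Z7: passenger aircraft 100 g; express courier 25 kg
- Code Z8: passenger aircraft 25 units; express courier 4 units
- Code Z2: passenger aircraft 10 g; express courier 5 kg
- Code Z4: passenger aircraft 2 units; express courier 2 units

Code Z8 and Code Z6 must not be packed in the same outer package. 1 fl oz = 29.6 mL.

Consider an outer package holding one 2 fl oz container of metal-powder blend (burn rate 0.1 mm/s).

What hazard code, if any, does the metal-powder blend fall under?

Not regulated

burn rate 0.1 mm/s is not above 1.8 mm/s, so Code Z2 does not apply.
No criterion is met, so the item is not regulated.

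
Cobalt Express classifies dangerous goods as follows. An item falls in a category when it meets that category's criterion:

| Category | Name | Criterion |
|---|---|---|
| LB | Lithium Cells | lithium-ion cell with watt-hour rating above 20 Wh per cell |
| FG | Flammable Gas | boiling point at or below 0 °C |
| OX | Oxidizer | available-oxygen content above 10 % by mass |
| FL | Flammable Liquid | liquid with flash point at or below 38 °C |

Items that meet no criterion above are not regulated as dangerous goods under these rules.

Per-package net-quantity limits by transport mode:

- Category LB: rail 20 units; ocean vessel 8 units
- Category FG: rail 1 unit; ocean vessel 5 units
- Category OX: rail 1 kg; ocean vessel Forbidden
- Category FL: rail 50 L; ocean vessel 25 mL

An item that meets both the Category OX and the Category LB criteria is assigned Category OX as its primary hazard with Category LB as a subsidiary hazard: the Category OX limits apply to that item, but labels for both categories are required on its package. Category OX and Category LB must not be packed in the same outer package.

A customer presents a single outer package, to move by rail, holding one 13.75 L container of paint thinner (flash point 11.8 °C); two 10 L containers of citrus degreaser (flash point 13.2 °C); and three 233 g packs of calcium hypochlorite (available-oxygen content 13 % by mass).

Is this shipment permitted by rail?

With flash point 11.8 °C (≤ 38 °C), the paint thinner falls in Category FL.
The citrus degreaser has flash point 13.2 °C, which is ≤ 38 °C, so it is Category FL (Flammable Liquid).
The calcium hypochlorite has available-oxygen content 13 % by mass, which is > 10 % by mass, so it is Category OX (Oxidizer).
Category OX quantity: three 233 g packs = 699 g.
699 g ≤ 1 kg (rail limit, Category OX) — within limit.
Category FL net quantity: 13.75 L + (two 10 L containers = 20 L) = 33.75 L.
33.75 L ≤ 50 L (rail limit, Category FL) — within limit.
The segregation rule (Category OX with Category LB) does not apply to Category OX with Category FL.
Every hazard category is within its rail limit and no segregation rule is violated.

Yes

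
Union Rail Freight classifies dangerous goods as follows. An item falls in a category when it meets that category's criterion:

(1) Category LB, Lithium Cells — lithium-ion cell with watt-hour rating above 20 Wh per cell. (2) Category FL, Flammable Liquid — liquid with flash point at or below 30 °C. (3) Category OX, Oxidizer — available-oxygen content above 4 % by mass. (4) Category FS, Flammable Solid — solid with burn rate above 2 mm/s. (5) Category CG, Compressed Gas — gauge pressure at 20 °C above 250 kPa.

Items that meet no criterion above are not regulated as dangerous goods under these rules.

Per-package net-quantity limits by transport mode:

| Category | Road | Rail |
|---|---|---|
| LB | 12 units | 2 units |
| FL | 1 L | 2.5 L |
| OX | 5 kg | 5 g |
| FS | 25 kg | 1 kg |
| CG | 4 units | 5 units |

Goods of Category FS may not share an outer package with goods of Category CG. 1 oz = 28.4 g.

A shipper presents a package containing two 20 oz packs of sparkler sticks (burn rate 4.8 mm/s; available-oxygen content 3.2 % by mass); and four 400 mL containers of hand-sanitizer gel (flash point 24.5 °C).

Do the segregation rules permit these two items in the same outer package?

Burn rate 4.8 mm/s meets the Category FS criterion (Flammable Solid), so the sparkler sticks are Category FS.
Hand-sanitizer gel: flash point 24.5 °C ≤ 30 °C → Category FL (Flammable Liquid).
No segregation rule bars Category FS with Category FL.

Yes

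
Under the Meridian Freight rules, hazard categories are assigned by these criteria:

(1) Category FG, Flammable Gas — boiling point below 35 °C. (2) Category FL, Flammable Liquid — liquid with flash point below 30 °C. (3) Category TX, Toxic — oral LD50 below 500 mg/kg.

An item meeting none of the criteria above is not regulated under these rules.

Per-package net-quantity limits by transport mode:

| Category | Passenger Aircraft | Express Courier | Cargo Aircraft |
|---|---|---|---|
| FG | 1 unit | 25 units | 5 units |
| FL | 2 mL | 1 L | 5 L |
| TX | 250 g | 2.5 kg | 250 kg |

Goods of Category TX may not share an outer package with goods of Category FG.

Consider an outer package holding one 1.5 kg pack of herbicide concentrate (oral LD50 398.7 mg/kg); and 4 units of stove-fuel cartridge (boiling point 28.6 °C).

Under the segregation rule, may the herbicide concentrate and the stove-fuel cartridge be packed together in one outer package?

Oral LD50 398.7 mg/kg meets the Category TX criterion (Toxic), so the herbicide concentrate is Category TX.
The stove-fuel cartridge has boiling point 28.6 °C, which is < 35 °C, so it is Category FG (Flammable Gas).
Category TX and Category FG may not share an outer package.

No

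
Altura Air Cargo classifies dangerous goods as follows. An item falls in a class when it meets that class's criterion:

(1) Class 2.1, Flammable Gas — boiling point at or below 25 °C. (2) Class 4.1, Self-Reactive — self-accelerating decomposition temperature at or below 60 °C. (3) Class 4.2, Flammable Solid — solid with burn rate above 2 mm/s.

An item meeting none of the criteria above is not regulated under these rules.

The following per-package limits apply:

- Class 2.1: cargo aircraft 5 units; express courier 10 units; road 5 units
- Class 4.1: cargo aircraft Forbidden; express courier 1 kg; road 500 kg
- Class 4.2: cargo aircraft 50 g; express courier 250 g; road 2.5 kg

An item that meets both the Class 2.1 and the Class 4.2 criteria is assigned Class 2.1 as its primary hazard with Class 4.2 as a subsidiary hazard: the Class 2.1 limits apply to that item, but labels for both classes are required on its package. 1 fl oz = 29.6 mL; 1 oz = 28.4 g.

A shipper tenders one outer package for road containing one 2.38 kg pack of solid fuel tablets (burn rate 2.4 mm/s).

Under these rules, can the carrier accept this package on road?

Solid fuel tablets: burn rate 2.4 mm/s > 2 mm/s → Class 4.2 (Flammable Solid).
Class 4.2 quantity: 2.38 kg.
2.38 kg is within the road limit of 2.5 kg for Class 4.2.

Yes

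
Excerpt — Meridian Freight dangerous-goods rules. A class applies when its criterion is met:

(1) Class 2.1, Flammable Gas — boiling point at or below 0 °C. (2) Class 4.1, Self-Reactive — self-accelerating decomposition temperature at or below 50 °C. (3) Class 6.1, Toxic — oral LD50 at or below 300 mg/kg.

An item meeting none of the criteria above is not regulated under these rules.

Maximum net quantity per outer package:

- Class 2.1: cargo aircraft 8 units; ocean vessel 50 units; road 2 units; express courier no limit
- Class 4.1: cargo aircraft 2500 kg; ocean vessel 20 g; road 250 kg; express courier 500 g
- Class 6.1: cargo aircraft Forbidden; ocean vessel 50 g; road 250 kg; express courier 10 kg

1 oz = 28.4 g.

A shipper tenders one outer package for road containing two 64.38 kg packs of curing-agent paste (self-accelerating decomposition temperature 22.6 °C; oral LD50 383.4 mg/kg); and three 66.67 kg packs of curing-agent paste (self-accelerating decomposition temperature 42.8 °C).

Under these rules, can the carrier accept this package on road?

No

The curing-agent paste has self-accelerating decomposition temperature 22.6 °C, which is ≤ 50 °C, so it is Class 4.1 (Self-Reactive).
With self-accelerating decomposition temperature 42.8 °C (≤ 50 °C), the curing-agent paste falls in Class 4.1.
Total Class 4.1: (two 64.38 kg packs = 128.76 kg) + (three 66.67 kg packs = 200.01 kg) = 328.77 kg.
328.77 kg exceeds the road limit of 250 kg for Class 4.1.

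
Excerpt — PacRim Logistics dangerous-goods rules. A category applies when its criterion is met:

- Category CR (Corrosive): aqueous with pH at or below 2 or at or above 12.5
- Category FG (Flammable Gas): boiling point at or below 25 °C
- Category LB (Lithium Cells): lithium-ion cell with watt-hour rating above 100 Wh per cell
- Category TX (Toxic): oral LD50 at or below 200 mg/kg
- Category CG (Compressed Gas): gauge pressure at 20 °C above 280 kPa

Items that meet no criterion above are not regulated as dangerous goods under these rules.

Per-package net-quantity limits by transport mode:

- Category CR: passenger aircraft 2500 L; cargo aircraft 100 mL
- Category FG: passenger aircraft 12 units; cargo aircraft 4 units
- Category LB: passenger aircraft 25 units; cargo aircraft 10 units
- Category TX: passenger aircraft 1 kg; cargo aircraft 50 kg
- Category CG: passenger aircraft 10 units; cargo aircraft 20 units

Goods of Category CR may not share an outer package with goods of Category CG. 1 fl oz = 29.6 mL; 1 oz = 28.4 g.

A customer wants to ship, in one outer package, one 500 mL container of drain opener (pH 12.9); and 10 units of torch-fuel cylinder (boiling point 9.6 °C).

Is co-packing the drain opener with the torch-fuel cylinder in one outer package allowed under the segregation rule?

pH 12.9 meets the Category CR criterion (Corrosive), so the drain opener is Category CR.
Torch-fuel cylinder: boiling point 9.6 °C ≤ 25 °C → Category FG (Flammable Gas).
No segregation rule bars Category CR with Category FG.

Yes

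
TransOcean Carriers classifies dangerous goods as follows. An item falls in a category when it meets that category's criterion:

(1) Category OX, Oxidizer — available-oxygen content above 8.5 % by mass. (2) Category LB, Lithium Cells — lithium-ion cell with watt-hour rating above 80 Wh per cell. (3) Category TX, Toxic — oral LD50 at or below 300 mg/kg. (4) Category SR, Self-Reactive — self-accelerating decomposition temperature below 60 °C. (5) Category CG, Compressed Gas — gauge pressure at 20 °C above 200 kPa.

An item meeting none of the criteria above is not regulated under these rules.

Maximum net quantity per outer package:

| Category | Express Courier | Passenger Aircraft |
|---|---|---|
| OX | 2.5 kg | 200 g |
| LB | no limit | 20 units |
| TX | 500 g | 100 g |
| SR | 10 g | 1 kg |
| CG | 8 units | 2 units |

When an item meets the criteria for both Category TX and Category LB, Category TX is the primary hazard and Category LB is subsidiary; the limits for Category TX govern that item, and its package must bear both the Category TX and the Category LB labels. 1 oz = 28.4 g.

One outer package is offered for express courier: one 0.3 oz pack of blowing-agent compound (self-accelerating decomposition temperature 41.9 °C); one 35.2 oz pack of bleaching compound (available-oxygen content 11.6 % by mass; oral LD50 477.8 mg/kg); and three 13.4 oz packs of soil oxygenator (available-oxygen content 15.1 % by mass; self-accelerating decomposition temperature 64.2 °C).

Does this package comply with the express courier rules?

Self-accelerating decomposition temperature 41.9 °C meets the Category SR criterion (Self-Reactive), so the blowing-agent compound is Category SR.
The bleaching compound has available-oxygen content 11.6 % by mass, which is > 8.5 % by mass, so it is Category OX (Oxidizer).
With available-oxygen content 15.1 % by mass (> 8.5 % by mass), the soil oxygenator falls in Category OX.
Category OX net quantity: (one 35.2 oz pack = 999.68 g) + (three 13.4 oz packs = 1141.68 g) = 2141.36 g.
2141.36 g ≤ 2.5 kg (express courier limit, Category OX) — within limit.
Category SR quantity: one 0.3 oz pack = 8.52 g.
8.52 g ≤ 10 g (express courier limit, Category SR) — within limit.
Every hazard category is within its express courier limit and no segregation rule is violated.

Yes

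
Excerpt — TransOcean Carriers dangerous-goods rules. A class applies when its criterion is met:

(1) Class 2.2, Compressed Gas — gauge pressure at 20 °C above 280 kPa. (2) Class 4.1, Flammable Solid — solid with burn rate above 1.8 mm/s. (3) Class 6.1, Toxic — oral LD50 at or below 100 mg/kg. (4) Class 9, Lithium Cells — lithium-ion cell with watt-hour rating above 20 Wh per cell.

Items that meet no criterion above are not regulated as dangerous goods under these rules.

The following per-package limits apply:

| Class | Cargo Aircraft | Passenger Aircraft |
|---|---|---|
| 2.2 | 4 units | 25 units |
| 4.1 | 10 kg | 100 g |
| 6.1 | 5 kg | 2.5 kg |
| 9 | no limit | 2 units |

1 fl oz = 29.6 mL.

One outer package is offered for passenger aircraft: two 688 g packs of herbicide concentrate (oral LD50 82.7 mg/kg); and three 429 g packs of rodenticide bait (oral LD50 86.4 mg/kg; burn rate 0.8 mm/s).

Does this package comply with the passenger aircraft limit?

Oral LD50 82.7 mg/kg meets the Class 6.1 criterion (Toxic), so the herbicide concentrate is Class 6.1.
With oral LD50 86.4 mg/kg (≤ 100 mg/kg), the rodenticide bait falls in Class 6.1.
Total Class 6.1: (two 688 g packs = 1.376 kg) + (three 429 g packs = 1.287 kg) = 2.663 kg.
2.663 kg > 2.5 kg (passenger aircraft limit, Class 6.1) — over the limit.

No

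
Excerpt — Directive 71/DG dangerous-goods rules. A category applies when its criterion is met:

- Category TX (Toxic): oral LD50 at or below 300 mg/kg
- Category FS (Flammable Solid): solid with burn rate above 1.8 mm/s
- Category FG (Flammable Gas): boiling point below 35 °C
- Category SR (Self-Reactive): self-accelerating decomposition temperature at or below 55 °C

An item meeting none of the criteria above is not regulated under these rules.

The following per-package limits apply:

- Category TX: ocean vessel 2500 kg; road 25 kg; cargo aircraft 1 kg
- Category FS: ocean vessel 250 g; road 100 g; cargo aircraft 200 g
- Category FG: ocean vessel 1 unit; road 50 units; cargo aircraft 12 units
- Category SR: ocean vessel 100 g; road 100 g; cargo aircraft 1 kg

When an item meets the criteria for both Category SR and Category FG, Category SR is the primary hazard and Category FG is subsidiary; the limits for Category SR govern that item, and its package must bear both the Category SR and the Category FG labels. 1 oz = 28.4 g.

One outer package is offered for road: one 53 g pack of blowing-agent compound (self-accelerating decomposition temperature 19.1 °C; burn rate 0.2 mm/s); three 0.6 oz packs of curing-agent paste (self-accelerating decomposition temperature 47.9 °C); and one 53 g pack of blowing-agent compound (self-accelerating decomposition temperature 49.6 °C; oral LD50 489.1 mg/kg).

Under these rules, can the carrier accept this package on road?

No

Self-accelerating decomposition temperature 19.1 °C meets the Category SR criterion (Self-Reactive), so the blowing-agent compound is Category SR.
Self-accelerating decomposition temperature 47.9 °C meets the Category SR criterion (Self-Reactive), so the curing-agent paste is Category SR.
With self-accelerating decomposition temperature 49.6 °C (≤ 55 °C), the blowing-agent compound falls in Category SR.
Total Category SR: 53 g + (three 0.6 oz packs = 51.12 g) + 53 g = 157.12 g.
157.12 g exceeds the road limit of 100 g for Category SR.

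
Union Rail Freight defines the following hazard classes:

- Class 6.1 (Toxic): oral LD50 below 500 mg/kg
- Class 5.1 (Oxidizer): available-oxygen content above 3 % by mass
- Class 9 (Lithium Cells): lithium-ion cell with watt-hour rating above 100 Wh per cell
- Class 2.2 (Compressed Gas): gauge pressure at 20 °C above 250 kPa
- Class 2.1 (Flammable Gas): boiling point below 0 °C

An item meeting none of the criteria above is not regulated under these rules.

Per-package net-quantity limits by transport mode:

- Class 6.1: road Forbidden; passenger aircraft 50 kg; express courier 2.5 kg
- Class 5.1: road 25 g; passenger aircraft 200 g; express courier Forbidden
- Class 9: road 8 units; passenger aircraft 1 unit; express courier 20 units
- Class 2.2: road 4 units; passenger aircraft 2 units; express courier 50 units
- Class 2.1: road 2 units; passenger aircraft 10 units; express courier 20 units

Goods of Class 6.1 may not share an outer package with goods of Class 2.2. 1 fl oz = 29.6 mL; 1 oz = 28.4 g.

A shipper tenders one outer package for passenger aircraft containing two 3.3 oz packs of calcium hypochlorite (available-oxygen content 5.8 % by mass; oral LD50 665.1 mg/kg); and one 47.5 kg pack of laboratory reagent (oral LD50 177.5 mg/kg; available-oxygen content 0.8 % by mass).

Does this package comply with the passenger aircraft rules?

Yes

Calcium hypochlorite: available-oxygen content 5.8 % by mass > 3 % by mass → Class 5.1 (Oxidizer).
With oral LD50 177.5 mg/kg (< 500 mg/kg), the laboratory reagent falls in Class 6.1.
Class 6.1 quantity: 47.5 kg.
47.5 kg is within the passenger aircraft limit of 50 kg for Class 6.1.
Class 5.1 quantity: two 3.3 oz packs = 187.44 g.
187.44 g is within the passenger aircraft limit of 200 g for Class 5.1.
The segregation rule (Class 6.1 with Class 2.2) does not apply to Class 6.1 with Class 5.1.
Every hazard class is within its passenger aircraft limit and no segregation rule is violated.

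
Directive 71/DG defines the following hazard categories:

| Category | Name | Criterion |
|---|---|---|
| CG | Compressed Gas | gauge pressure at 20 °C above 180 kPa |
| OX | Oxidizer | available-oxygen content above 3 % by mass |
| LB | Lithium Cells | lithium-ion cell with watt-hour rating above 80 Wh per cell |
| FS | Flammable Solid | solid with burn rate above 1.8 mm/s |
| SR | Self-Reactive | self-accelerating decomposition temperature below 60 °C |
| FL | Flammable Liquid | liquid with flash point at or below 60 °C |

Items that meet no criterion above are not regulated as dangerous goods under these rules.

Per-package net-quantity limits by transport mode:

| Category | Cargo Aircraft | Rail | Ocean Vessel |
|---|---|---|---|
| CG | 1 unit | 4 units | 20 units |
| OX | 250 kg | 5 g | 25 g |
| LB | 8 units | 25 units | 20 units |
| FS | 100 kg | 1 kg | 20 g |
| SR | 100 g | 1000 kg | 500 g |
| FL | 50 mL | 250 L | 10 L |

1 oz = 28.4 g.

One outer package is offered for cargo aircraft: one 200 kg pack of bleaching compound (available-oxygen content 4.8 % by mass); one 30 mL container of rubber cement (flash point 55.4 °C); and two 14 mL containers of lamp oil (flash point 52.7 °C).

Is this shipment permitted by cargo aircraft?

No

Available-oxygen content 4.8 % by mass meets the Category OX criterion (Oxidizer), so the bleaching compound is Category OX.
With flash point 55.4 °C (≤ 60 °C), the rubber cement falls in Category FL.
Flash point 52.7 °C meets the Category FL criterion (Flammable Liquid), so the lamp oil is Category FL.
Total Category FL: 30 mL + (two 14 mL containers = 28 mL) = 58 mL.
58 mL > 50 mL (cargo aircraft limit, Category FL) — over the limit.
Category OX quantity: 200 kg.
That is within the Category OX cargo aircraft limit of 250 kg.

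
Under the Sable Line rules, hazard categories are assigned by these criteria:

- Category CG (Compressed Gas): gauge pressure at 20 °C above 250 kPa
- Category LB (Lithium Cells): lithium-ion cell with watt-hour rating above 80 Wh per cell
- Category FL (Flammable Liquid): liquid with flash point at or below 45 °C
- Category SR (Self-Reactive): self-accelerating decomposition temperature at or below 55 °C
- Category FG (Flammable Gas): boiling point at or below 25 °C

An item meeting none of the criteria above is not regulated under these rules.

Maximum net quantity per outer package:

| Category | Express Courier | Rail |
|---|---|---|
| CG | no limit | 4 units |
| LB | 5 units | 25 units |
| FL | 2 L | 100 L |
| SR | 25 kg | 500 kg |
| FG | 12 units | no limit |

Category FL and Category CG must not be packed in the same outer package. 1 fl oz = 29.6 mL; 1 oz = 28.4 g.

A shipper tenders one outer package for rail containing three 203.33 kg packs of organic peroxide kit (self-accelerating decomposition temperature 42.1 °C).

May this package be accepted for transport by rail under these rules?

No

Organic peroxide kit: self-accelerating decomposition temperature 42.1 °C ≤ 55 °C → Category SR (Self-Reactive).
Category SR quantity: three 203.33 kg packs = 609.99 kg.
That exceeds the Category SR rail limit of 500 kg.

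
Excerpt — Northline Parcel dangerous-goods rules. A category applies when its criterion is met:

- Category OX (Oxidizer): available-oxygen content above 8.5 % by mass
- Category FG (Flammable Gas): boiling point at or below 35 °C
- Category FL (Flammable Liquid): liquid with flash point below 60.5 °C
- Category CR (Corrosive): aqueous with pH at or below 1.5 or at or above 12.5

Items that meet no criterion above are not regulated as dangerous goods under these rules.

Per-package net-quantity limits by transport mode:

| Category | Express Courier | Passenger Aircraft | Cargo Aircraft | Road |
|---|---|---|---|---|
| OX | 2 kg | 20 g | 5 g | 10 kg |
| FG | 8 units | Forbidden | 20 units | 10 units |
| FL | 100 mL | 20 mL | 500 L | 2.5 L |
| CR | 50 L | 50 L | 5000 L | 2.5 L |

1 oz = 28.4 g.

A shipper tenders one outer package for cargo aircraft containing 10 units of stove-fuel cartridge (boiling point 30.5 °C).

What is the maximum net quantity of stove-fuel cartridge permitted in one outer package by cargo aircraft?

With boiling point 30.5 °C (≤ 35 °C), the stove-fuel cartridge falls in Category FG.
The cargo aircraft limit for Category FG is 20 units.

20 units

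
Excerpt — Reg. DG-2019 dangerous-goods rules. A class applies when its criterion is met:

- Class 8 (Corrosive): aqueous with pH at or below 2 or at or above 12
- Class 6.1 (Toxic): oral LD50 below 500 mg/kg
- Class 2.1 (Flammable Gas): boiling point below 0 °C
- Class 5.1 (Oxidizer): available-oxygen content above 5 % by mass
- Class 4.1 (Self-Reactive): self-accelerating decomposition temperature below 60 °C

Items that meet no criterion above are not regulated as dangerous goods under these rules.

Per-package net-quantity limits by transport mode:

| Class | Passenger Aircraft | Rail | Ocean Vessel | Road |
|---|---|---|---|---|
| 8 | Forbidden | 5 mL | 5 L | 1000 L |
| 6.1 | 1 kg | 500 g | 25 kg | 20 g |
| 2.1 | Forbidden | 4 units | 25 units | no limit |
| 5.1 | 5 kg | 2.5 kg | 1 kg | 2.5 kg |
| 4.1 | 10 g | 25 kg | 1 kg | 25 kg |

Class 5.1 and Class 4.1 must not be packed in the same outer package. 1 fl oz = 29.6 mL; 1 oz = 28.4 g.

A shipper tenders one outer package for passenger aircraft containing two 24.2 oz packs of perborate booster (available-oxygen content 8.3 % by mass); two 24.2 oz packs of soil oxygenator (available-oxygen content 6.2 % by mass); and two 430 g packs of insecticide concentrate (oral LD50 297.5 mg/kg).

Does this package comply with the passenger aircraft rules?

The perborate booster has available-oxygen content 8.3 % by mass, which is > 5 % by mass, so it is Class 5.1 (Oxidizer).
Available-oxygen content 6.2 % by mass meets the Class 5.1 criterion (Oxidizer), so the soil oxygenator is Class 5.1.
With oral LD50 297.5 mg/kg (< 500 mg/kg), the insecticide concentrate falls in Class 6.1.
Class 5.1 net quantity: (two 24.2 oz packs = 1374.56 g) + (two 24.2 oz packs = 1374.56 g) = 2749.12 g.
2749.12 g is within the passenger aircraft limit of 5 kg for Class 5.1.
Class 6.1 quantity: two 430 g packs = 860 g.
860 g is within the passenger aircraft limit of 1 kg for Class 6.1.
The segregation rule (Class 5.1 with Class 4.1) does not apply to Class 5.1 with Class 6.1.
Every hazard class is within its passenger aircraft limit and no segregation rule is violated.

Yes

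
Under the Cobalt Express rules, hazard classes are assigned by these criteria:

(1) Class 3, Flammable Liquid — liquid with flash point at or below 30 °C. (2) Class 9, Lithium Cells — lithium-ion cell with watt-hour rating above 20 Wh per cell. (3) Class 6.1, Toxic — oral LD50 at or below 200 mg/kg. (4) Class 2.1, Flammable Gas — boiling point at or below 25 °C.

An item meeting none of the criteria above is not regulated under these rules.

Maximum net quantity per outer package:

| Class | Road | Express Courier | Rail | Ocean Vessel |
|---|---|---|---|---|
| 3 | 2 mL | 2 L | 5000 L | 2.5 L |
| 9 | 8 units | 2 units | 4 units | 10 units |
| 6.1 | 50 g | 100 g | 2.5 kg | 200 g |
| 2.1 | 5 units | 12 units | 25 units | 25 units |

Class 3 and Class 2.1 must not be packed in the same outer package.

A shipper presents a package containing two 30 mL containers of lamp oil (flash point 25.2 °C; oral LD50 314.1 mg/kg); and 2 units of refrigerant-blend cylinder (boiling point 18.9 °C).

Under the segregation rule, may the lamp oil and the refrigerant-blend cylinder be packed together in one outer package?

No

Lamp oil: flash point 25.2 °C ≤ 30 °C → Class 3 (Flammable Liquid).
With boiling point 18.9 °C (≤ 25 °C), the refrigerant-blend cylinder falls in Class 2.1.
Class 3 and Class 2.1 may not share an outer package.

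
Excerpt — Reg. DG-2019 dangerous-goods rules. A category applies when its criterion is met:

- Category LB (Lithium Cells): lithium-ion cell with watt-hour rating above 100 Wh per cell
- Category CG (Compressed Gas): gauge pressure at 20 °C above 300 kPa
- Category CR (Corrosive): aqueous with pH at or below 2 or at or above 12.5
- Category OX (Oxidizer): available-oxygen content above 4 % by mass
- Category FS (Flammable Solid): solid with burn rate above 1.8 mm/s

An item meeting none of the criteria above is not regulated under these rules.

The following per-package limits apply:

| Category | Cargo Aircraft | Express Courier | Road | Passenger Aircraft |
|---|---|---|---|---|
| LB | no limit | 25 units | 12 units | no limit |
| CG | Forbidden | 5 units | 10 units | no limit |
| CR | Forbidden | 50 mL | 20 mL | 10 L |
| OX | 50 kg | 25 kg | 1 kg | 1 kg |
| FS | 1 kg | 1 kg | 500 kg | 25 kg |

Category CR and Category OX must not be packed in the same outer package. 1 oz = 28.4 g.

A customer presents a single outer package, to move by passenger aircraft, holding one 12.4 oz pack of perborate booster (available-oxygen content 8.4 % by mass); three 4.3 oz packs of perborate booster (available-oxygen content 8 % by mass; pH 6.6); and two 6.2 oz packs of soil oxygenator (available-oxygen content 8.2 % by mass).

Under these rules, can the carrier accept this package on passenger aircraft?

No

Perborate booster: available-oxygen content 8.4 % by mass > 4 % by mass → Category OX (Oxidizer).
With available-oxygen content 8 % by mass (> 4 % by mass), the perborate booster falls in Category OX.
With available-oxygen content 8.2 % by mass (> 4 % by mass), the soil oxygenator falls in Category OX.
Category OX net quantity: (one 12.4 oz pack = 352.16 g) + (three 4.3 oz packs = 366.36 g) + (two 6.2 oz packs = 352.16 g) = 1070.68 g.
1070.68 g exceeds the passenger aircraft limit of 1 kg for Category OX.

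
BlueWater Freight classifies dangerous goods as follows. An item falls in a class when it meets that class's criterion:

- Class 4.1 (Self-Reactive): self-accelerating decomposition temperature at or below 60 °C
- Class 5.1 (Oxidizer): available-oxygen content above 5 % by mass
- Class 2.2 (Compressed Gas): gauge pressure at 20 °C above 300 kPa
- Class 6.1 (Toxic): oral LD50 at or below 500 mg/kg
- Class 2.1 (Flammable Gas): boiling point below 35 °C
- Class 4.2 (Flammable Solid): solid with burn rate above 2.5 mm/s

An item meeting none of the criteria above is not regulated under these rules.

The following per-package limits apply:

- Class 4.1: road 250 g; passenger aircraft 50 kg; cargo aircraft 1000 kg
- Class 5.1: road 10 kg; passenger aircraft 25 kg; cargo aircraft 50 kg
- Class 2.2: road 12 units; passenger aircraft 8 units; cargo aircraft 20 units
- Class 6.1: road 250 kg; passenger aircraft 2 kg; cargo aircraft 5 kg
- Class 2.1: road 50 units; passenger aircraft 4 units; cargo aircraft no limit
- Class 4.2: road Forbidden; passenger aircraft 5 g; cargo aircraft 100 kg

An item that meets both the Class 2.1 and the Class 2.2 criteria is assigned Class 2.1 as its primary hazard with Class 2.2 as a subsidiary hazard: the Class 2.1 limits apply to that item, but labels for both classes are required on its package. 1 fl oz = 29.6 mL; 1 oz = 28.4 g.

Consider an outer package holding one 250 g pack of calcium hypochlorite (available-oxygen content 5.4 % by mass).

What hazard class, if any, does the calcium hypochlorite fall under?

With available-oxygen content 5.4 % by mass (> 5 % by mass), the calcium hypochlorite falls in Class 5.1.

Class 5.1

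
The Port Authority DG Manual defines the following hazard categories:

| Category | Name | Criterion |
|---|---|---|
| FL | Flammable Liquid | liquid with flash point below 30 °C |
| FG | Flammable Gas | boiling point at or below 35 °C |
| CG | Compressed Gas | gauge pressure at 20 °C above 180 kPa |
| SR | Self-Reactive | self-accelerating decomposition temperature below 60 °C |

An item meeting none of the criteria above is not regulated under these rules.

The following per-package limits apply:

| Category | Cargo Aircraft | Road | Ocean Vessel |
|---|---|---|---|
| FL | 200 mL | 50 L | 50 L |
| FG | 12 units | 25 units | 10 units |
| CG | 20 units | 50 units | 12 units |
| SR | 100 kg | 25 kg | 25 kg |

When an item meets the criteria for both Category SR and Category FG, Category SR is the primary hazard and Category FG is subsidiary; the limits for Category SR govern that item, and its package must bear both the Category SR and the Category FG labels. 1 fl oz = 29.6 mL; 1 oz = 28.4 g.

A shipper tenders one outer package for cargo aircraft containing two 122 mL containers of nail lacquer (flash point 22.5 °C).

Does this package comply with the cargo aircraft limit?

Flash point 22.5 °C meets the Category FL criterion (Flammable Liquid), so the nail lacquer is Category FL.
Category FL quantity: two 122 mL containers = 244 mL.
That exceeds the Category FL cargo aircraft limit of 200 mL.

No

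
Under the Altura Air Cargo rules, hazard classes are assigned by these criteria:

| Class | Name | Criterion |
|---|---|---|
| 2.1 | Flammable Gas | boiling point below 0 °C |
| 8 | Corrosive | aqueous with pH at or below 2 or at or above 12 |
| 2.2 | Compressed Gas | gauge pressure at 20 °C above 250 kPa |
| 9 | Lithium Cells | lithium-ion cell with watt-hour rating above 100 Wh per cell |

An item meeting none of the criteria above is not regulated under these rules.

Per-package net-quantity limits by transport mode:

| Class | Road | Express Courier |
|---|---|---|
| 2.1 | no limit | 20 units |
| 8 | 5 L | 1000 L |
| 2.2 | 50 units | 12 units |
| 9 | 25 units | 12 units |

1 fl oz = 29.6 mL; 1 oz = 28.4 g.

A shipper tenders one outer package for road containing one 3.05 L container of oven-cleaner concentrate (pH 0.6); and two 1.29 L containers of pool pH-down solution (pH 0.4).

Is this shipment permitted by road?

No

With pH 0.6 (≤ 2), the oven-cleaner concentrate falls in Class 8.
pH 0.4 meets the Class 8 criterion (Corrosive), so the pool pH-down solution is Class 8.
Total Class 8: 3.05 L + (two 1.29 L containers = 2.58 L) = 5.63 L.
5.63 L > 5 L (road limit, Class 8) — over the limit.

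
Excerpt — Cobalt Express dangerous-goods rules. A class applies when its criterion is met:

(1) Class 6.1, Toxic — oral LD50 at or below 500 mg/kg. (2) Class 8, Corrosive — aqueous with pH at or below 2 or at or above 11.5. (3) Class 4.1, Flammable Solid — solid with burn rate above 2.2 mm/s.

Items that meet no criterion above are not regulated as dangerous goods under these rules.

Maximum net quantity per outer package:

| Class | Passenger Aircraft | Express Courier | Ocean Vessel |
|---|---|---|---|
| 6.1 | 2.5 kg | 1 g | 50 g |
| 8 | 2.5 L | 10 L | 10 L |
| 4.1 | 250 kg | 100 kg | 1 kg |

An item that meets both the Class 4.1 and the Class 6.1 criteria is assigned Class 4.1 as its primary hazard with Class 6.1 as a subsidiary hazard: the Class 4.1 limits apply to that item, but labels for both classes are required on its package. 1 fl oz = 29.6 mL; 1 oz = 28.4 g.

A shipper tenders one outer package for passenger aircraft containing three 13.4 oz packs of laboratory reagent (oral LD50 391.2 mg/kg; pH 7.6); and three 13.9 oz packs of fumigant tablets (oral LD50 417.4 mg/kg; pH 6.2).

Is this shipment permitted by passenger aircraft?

Oral LD50 391.2 mg/kg meets the Class 6.1 criterion (Toxic), so the laboratory reagent is Class 6.1.
The fumigant tablets have oral LD50 417.4 mg/kg, which is ≤ 500 mg/kg, so they are Class 6.1 (Toxic).
Total Class 6.1: (three 13.4 oz packs = 1141.68 g) + (three 13.9 oz packs = 1184.28 g) = 2325.96 g.
That is within the Class 6.1 passenger aircraft limit of 2.5 kg.

Yes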